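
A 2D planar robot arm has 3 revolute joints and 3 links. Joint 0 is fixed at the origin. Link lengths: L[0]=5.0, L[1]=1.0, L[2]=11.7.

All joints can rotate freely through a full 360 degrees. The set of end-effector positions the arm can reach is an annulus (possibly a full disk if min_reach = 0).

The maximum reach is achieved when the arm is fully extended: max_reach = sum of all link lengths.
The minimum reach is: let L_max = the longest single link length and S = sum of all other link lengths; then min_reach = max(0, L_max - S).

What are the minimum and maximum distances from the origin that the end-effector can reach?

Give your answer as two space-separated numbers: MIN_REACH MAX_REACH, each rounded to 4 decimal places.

Answer: 5.7000 17.7000

Derivation:
Link lengths: [5.0, 1.0, 11.7]
max_reach = 5 + 1 + 11.7 = 17.7
L_max = max([5.0, 1.0, 11.7]) = 11.7
S (sum of others) = 17.7 - 11.7 = 6
min_reach = max(0, 11.7 - 6) = max(0, 5.7) = 5.7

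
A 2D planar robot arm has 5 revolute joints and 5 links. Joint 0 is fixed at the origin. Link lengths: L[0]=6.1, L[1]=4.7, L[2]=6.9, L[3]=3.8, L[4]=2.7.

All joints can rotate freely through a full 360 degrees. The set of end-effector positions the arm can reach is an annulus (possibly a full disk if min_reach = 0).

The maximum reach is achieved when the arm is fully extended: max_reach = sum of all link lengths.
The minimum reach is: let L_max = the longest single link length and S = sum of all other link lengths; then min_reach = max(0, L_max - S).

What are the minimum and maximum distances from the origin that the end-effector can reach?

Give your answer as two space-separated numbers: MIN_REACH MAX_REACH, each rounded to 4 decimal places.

Answer: 0.0000 24.2000

Derivation:
Link lengths: [6.1, 4.7, 6.9, 3.8, 2.7]
max_reach = 6.1 + 4.7 + 6.9 + 3.8 + 2.7 = 24.2
L_max = max([6.1, 4.7, 6.9, 3.8, 2.7]) = 6.9
S (sum of others) = 24.2 - 6.9 = 17.3
min_reach = max(0, 6.9 - 17.3) = max(0, -10.4) = 0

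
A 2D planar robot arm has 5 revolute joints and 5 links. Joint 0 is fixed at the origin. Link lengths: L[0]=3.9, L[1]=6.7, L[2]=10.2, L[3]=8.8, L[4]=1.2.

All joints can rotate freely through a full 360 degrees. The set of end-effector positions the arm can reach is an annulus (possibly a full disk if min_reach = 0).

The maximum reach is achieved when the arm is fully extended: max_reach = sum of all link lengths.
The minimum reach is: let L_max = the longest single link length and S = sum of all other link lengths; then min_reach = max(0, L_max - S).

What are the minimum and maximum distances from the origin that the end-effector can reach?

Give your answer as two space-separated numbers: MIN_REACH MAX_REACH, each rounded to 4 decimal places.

Link lengths: [3.9, 6.7, 10.2, 8.8, 1.2]
max_reach = 3.9 + 6.7 + 10.2 + 8.8 + 1.2 = 30.8
L_max = max([3.9, 6.7, 10.2, 8.8, 1.2]) = 10.2
S (sum of others) = 30.8 - 10.2 = 20.6
min_reach = max(0, 10.2 - 20.6) = max(0, -10.4) = 0

Answer: 0.0000 30.8000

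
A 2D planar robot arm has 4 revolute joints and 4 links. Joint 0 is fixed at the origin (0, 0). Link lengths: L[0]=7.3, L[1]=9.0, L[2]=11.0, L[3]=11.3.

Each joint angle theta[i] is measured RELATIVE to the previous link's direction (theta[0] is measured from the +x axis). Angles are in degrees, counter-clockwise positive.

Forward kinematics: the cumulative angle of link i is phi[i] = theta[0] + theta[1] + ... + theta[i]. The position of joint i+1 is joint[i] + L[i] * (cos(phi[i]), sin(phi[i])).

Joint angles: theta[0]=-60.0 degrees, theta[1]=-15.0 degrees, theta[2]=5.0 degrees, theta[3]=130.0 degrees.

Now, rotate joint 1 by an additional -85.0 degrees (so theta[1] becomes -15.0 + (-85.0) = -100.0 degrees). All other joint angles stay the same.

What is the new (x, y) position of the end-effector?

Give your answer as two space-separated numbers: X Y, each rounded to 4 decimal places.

Answer: -4.5353 -18.8246

Derivation:
joint[0] = (0.0000, 0.0000)  (base)
link 0: phi[0] = -60 = -60 deg
  cos(-60 deg) = 0.5000, sin(-60 deg) = -0.8660
  joint[1] = (0.0000, 0.0000) + 7.3 * (0.5000, -0.8660) = (0.0000 + 3.6500, 0.0000 + -6.3220) = (3.6500, -6.3220)
link 1: phi[1] = -60 + -100 = -160 deg
  cos(-160 deg) = -0.9397, sin(-160 deg) = -0.3420
  joint[2] = (3.6500, -6.3220) + 9 * (-0.9397, -0.3420) = (3.6500 + -8.4572, -6.3220 + -3.0782) = (-4.8072, -9.4002)
link 2: phi[2] = -60 + -100 + 5 = -155 deg
  cos(-155 deg) = -0.9063, sin(-155 deg) = -0.4226
  joint[3] = (-4.8072, -9.4002) + 11 * (-0.9063, -0.4226) = (-4.8072 + -9.9694, -9.4002 + -4.6488) = (-14.7766, -14.0490)
link 3: phi[3] = -60 + -100 + 5 + 130 = -25 deg
  cos(-25 deg) = 0.9063, sin(-25 deg) = -0.4226
  joint[4] = (-14.7766, -14.0490) + 11.3 * (0.9063, -0.4226) = (-14.7766 + 10.2413, -14.0490 + -4.7756) = (-4.5353, -18.8246)
End effector: (-4.5353, -18.8246)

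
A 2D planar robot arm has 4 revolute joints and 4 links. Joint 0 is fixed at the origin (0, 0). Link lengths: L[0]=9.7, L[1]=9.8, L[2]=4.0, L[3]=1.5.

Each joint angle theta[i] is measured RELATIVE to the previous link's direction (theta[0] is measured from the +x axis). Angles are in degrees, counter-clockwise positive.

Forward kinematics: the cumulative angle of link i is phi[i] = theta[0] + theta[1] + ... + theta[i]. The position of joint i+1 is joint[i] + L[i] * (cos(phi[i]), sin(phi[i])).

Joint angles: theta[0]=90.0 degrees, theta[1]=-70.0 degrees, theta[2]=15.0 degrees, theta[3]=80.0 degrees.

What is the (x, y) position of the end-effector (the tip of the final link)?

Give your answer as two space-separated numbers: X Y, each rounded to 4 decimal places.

Answer: 11.8517 16.7056

Derivation:
joint[0] = (0.0000, 0.0000)  (base)
link 0: phi[0] = 90 = 90 deg
  cos(90 deg) = 0.0000, sin(90 deg) = 1.0000
  joint[1] = (0.0000, 0.0000) + 9.7 * (0.0000, 1.0000) = (0.0000 + 0.0000, 0.0000 + 9.7000) = (0.0000, 9.7000)
link 1: phi[1] = 90 + -70 = 20 deg
  cos(20 deg) = 0.9397, sin(20 deg) = 0.3420
  joint[2] = (0.0000, 9.7000) + 9.8 * (0.9397, 0.3420) = (0.0000 + 9.2090, 9.7000 + 3.3518) = (9.2090, 13.0518)
link 2: phi[2] = 90 + -70 + 15 = 35 deg
  cos(35 deg) = 0.8192, sin(35 deg) = 0.5736
  joint[3] = (9.2090, 13.0518) + 4 * (0.8192, 0.5736) = (9.2090 + 3.2766, 13.0518 + 2.2943) = (12.4856, 15.3461)
link 3: phi[3] = 90 + -70 + 15 + 80 = 115 deg
  cos(115 deg) = -0.4226, sin(115 deg) = 0.9063
  joint[4] = (12.4856, 15.3461) + 1.5 * (-0.4226, 0.9063) = (12.4856 + -0.6339, 15.3461 + 1.3595) = (11.8517, 16.7056)
End effector: (11.8517, 16.7056)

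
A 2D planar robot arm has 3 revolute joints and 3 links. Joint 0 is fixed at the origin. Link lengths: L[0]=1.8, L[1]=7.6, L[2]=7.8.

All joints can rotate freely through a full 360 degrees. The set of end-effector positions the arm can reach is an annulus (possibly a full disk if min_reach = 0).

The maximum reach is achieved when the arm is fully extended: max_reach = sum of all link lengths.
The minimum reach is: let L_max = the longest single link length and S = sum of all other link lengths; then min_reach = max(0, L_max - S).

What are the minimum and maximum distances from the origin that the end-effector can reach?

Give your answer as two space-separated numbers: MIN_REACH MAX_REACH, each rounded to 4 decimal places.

Link lengths: [1.8, 7.6, 7.8]
max_reach = 1.8 + 7.6 + 7.8 = 17.2
L_max = max([1.8, 7.6, 7.8]) = 7.8
S (sum of others) = 17.2 - 7.8 = 9.4
min_reach = max(0, 7.8 - 9.4) = max(0, -1.6) = 0

Answer: 0.0000 17.2000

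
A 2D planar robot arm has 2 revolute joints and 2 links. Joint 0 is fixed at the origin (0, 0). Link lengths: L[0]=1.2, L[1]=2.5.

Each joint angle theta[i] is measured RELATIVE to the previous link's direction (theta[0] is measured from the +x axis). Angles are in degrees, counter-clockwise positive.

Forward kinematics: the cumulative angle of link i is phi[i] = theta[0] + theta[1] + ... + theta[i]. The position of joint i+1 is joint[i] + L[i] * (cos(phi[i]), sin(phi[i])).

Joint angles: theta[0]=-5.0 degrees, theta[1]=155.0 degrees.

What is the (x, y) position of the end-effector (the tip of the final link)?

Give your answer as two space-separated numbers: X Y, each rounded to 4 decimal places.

joint[0] = (0.0000, 0.0000)  (base)
link 0: phi[0] = -5 = -5 deg
  cos(-5 deg) = 0.9962, sin(-5 deg) = -0.0872
  joint[1] = (0.0000, 0.0000) + 1.2 * (0.9962, -0.0872) = (0.0000 + 1.1954, 0.0000 + -0.1046) = (1.1954, -0.1046)
link 1: phi[1] = -5 + 155 = 150 deg
  cos(150 deg) = -0.8660, sin(150 deg) = 0.5000
  joint[2] = (1.1954, -0.1046) + 2.5 * (-0.8660, 0.5000) = (1.1954 + -2.1651, -0.1046 + 1.2500) = (-0.9696, 1.1454)
End effector: (-0.9696, 1.1454)

Answer: -0.9696 1.1454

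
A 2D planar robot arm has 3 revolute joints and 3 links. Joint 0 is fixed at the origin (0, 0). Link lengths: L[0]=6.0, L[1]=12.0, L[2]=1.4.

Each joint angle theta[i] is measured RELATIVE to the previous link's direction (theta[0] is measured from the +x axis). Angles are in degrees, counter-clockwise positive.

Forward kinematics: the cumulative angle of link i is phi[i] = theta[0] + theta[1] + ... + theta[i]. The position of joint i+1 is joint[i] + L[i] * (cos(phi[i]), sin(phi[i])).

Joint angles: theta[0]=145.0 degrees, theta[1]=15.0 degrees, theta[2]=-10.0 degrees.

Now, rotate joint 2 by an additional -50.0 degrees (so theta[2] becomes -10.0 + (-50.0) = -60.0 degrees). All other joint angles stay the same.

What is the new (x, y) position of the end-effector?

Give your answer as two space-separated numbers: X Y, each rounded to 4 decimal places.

Answer: -16.4343 8.9244

Derivation:
joint[0] = (0.0000, 0.0000)  (base)
link 0: phi[0] = 145 = 145 deg
  cos(145 deg) = -0.8192, sin(145 deg) = 0.5736
  joint[1] = (0.0000, 0.0000) + 6 * (-0.8192, 0.5736) = (0.0000 + -4.9149, 0.0000 + 3.4415) = (-4.9149, 3.4415)
link 1: phi[1] = 145 + 15 = 160 deg
  cos(160 deg) = -0.9397, sin(160 deg) = 0.3420
  joint[2] = (-4.9149, 3.4415) + 12 * (-0.9397, 0.3420) = (-4.9149 + -11.2763, 3.4415 + 4.1042) = (-16.1912, 7.5457)
link 2: phi[2] = 145 + 15 + -60 = 100 deg
  cos(100 deg) = -0.1736, sin(100 deg) = 0.9848
  joint[3] = (-16.1912, 7.5457) + 1.4 * (-0.1736, 0.9848) = (-16.1912 + -0.2431, 7.5457 + 1.3787) = (-16.4343, 8.9244)
End effector: (-16.4343, 8.9244)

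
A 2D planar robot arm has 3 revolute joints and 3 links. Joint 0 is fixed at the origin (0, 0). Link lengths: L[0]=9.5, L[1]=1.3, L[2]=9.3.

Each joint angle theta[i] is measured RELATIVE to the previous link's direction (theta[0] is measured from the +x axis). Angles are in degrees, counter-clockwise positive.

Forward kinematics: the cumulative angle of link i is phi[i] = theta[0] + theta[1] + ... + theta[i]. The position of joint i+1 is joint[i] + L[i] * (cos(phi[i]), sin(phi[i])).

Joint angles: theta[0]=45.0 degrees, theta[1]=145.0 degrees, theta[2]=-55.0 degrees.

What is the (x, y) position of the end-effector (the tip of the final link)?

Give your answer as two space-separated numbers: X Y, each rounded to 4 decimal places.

Answer: -1.1388 13.0679

Derivation:
joint[0] = (0.0000, 0.0000)  (base)
link 0: phi[0] = 45 = 45 deg
  cos(45 deg) = 0.7071, sin(45 deg) = 0.7071
  joint[1] = (0.0000, 0.0000) + 9.5 * (0.7071, 0.7071) = (0.0000 + 6.7175, 0.0000 + 6.7175) = (6.7175, 6.7175)
link 1: phi[1] = 45 + 145 = 190 deg
  cos(190 deg) = -0.9848, sin(190 deg) = -0.1736
  joint[2] = (6.7175, 6.7175) + 1.3 * (-0.9848, -0.1736) = (6.7175 + -1.2803, 6.7175 + -0.2257) = (5.4373, 6.4918)
link 2: phi[2] = 45 + 145 + -55 = 135 deg
  cos(135 deg) = -0.7071, sin(135 deg) = 0.7071
  joint[3] = (5.4373, 6.4918) + 9.3 * (-0.7071, 0.7071) = (5.4373 + -6.5761, 6.4918 + 6.5761) = (-1.1388, 13.0679)
End effector: (-1.1388, 13.0679)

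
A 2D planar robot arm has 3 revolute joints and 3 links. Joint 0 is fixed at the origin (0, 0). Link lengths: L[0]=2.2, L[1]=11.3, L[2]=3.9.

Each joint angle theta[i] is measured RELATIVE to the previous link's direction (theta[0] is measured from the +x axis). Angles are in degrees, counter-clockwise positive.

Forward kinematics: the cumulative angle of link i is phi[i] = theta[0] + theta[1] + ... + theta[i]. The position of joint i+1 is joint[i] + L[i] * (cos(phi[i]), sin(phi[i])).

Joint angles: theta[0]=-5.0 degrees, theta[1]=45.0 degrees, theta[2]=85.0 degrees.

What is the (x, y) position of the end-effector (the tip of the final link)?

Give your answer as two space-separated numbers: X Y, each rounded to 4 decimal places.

joint[0] = (0.0000, 0.0000)  (base)
link 0: phi[0] = -5 = -5 deg
  cos(-5 deg) = 0.9962, sin(-5 deg) = -0.0872
  joint[1] = (0.0000, 0.0000) + 2.2 * (0.9962, -0.0872) = (0.0000 + 2.1916, 0.0000 + -0.1917) = (2.1916, -0.1917)
link 1: phi[1] = -5 + 45 = 40 deg
  cos(40 deg) = 0.7660, sin(40 deg) = 0.6428
  joint[2] = (2.1916, -0.1917) + 11.3 * (0.7660, 0.6428) = (2.1916 + 8.6563, -0.1917 + 7.2635) = (10.8479, 7.0718)
link 2: phi[2] = -5 + 45 + 85 = 125 deg
  cos(125 deg) = -0.5736, sin(125 deg) = 0.8192
  joint[3] = (10.8479, 7.0718) + 3.9 * (-0.5736, 0.8192) = (10.8479 + -2.2369, 7.0718 + 3.1947) = (8.6110, 10.2665)
End effector: (8.6110, 10.2665)

Answer: 8.6110 10.2665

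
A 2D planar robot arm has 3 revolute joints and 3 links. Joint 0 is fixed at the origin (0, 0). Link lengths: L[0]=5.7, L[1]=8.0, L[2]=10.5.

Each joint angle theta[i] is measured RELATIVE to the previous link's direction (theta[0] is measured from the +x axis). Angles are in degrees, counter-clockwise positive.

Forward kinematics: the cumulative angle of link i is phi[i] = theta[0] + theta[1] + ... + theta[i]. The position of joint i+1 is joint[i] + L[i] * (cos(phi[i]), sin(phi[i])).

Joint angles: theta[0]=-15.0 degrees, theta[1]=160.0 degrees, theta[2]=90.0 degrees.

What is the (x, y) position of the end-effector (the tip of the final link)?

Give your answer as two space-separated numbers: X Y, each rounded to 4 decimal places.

Answer: -7.0700 -5.4878

Derivation:
joint[0] = (0.0000, 0.0000)  (base)
link 0: phi[0] = -15 = -15 deg
  cos(-15 deg) = 0.9659, sin(-15 deg) = -0.2588
  joint[1] = (0.0000, 0.0000) + 5.7 * (0.9659, -0.2588) = (0.0000 + 5.5058, 0.0000 + -1.4753) = (5.5058, -1.4753)
link 1: phi[1] = -15 + 160 = 145 deg
  cos(145 deg) = -0.8192, sin(145 deg) = 0.5736
  joint[2] = (5.5058, -1.4753) + 8 * (-0.8192, 0.5736) = (5.5058 + -6.5532, -1.4753 + 4.5886) = (-1.0474, 3.1133)
link 2: phi[2] = -15 + 160 + 90 = 235 deg
  cos(235 deg) = -0.5736, sin(235 deg) = -0.8192
  joint[3] = (-1.0474, 3.1133) + 10.5 * (-0.5736, -0.8192) = (-1.0474 + -6.0226, 3.1133 + -8.6011) = (-7.0700, -5.4878)
End effector: (-7.0700, -5.4878)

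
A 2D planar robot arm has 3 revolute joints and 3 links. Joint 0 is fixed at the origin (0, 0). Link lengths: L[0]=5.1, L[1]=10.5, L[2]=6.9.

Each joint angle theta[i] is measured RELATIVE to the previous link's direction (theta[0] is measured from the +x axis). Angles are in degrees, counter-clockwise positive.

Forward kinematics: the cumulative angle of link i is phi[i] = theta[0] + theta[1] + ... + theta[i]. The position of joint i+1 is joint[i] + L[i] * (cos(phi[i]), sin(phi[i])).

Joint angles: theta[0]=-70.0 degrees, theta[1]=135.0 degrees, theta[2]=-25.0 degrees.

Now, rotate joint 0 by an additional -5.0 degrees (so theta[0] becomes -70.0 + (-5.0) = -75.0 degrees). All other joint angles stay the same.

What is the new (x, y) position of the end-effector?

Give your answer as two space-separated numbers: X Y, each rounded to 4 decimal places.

Answer: 12.2221 8.1247

Derivation:
joint[0] = (0.0000, 0.0000)  (base)
link 0: phi[0] = -75 = -75 deg
  cos(-75 deg) = 0.2588, sin(-75 deg) = -0.9659
  joint[1] = (0.0000, 0.0000) + 5.1 * (0.2588, -0.9659) = (0.0000 + 1.3200, 0.0000 + -4.9262) = (1.3200, -4.9262)
link 1: phi[1] = -75 + 135 = 60 deg
  cos(60 deg) = 0.5000, sin(60 deg) = 0.8660
  joint[2] = (1.3200, -4.9262) + 10.5 * (0.5000, 0.8660) = (1.3200 + 5.2500, -4.9262 + 9.0933) = (6.5700, 4.1670)
link 2: phi[2] = -75 + 135 + -25 = 35 deg
  cos(35 deg) = 0.8192, sin(35 deg) = 0.5736
  joint[3] = (6.5700, 4.1670) + 6.9 * (0.8192, 0.5736) = (6.5700 + 5.6521, 4.1670 + 3.9577) = (12.2221, 8.1247)
End effector: (12.2221, 8.1247)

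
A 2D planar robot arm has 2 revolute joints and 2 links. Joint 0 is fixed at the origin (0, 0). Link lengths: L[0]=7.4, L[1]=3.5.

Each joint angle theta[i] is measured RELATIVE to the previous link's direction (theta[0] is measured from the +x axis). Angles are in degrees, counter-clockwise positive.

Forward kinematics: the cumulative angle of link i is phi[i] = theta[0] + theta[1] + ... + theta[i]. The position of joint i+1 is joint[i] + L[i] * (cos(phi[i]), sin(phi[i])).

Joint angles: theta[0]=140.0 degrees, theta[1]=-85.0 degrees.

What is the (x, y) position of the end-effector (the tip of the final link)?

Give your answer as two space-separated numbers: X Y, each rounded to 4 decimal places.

Answer: -3.6612 7.6237

Derivation:
joint[0] = (0.0000, 0.0000)  (base)
link 0: phi[0] = 140 = 140 deg
  cos(140 deg) = -0.7660, sin(140 deg) = 0.6428
  joint[1] = (0.0000, 0.0000) + 7.4 * (-0.7660, 0.6428) = (0.0000 + -5.6687, 0.0000 + 4.7566) = (-5.6687, 4.7566)
link 1: phi[1] = 140 + -85 = 55 deg
  cos(55 deg) = 0.5736, sin(55 deg) = 0.8192
  joint[2] = (-5.6687, 4.7566) + 3.5 * (0.5736, 0.8192) = (-5.6687 + 2.0075, 4.7566 + 2.8670) = (-3.6612, 7.6237)
End effector: (-3.6612, 7.6237)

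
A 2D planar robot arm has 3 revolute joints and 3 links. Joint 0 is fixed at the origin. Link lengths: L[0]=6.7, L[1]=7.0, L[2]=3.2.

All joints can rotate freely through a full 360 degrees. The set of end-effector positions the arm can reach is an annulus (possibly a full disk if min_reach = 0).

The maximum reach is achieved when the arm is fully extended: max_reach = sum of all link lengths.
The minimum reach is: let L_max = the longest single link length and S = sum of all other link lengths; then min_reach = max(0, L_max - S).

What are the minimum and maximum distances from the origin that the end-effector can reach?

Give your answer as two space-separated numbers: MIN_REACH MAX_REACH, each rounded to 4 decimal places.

Answer: 0.0000 16.9000

Derivation:
Link lengths: [6.7, 7.0, 3.2]
max_reach = 6.7 + 7 + 3.2 = 16.9
L_max = max([6.7, 7.0, 3.2]) = 7
S (sum of others) = 16.9 - 7 = 9.9
min_reach = max(0, 7 - 9.9) = max(0, -2.9) = 0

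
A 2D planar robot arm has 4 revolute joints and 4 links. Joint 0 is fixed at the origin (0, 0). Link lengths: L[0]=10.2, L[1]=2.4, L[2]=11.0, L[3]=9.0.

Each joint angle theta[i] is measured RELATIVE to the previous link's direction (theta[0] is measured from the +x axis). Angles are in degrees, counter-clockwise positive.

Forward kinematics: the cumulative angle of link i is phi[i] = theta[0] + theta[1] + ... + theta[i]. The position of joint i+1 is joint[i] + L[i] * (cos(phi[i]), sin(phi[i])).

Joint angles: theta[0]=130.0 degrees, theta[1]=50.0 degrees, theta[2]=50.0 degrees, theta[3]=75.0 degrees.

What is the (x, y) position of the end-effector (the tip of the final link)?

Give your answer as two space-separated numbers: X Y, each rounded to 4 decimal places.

Answer: -10.8649 -7.9852

Derivation:
joint[0] = (0.0000, 0.0000)  (base)
link 0: phi[0] = 130 = 130 deg
  cos(130 deg) = -0.6428, sin(130 deg) = 0.7660
  joint[1] = (0.0000, 0.0000) + 10.2 * (-0.6428, 0.7660) = (0.0000 + -6.5564, 0.0000 + 7.8137) = (-6.5564, 7.8137)
link 1: phi[1] = 130 + 50 = 180 deg
  cos(180 deg) = -1.0000, sin(180 deg) = 0.0000
  joint[2] = (-6.5564, 7.8137) + 2.4 * (-1.0000, 0.0000) = (-6.5564 + -2.4000, 7.8137 + 0.0000) = (-8.9564, 7.8137)
link 2: phi[2] = 130 + 50 + 50 = 230 deg
  cos(230 deg) = -0.6428, sin(230 deg) = -0.7660
  joint[3] = (-8.9564, 7.8137) + 11 * (-0.6428, -0.7660) = (-8.9564 + -7.0707, 7.8137 + -8.4265) = (-16.0271, -0.6128)
link 3: phi[3] = 130 + 50 + 50 + 75 = 305 deg
  cos(305 deg) = 0.5736, sin(305 deg) = -0.8192
  joint[4] = (-16.0271, -0.6128) + 9 * (0.5736, -0.8192) = (-16.0271 + 5.1622, -0.6128 + -7.3724) = (-10.8649, -7.9852)
End effector: (-10.8649, -7.9852)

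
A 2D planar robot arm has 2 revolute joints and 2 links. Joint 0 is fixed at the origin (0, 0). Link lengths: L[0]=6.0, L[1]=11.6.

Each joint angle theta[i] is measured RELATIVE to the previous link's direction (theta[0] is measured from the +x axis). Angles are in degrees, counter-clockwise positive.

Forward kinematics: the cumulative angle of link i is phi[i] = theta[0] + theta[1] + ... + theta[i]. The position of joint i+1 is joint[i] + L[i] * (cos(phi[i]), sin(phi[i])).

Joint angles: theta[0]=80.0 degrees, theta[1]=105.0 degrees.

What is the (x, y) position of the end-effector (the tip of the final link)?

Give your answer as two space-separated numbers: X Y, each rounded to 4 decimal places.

Answer: -10.5140 4.8978

Derivation:
joint[0] = (0.0000, 0.0000)  (base)
link 0: phi[0] = 80 = 80 deg
  cos(80 deg) = 0.1736, sin(80 deg) = 0.9848
  joint[1] = (0.0000, 0.0000) + 6 * (0.1736, 0.9848) = (0.0000 + 1.0419, 0.0000 + 5.9088) = (1.0419, 5.9088)
link 1: phi[1] = 80 + 105 = 185 deg
  cos(185 deg) = -0.9962, sin(185 deg) = -0.0872
  joint[2] = (1.0419, 5.9088) + 11.6 * (-0.9962, -0.0872) = (1.0419 + -11.5559, 5.9088 + -1.0110) = (-10.5140, 4.8978)
End effector: (-10.5140, 4.8978)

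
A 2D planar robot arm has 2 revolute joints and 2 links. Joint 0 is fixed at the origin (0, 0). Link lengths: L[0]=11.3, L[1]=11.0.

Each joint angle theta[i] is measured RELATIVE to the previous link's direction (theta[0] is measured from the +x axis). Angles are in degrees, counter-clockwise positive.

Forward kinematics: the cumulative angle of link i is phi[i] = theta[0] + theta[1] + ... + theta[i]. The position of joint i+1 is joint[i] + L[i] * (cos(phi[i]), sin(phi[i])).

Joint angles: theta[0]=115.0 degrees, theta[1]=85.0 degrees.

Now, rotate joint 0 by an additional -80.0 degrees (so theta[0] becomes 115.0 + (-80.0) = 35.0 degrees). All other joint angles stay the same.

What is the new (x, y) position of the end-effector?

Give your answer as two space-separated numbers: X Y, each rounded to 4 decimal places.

joint[0] = (0.0000, 0.0000)  (base)
link 0: phi[0] = 35 = 35 deg
  cos(35 deg) = 0.8192, sin(35 deg) = 0.5736
  joint[1] = (0.0000, 0.0000) + 11.3 * (0.8192, 0.5736) = (0.0000 + 9.2564, 0.0000 + 6.4814) = (9.2564, 6.4814)
link 1: phi[1] = 35 + 85 = 120 deg
  cos(120 deg) = -0.5000, sin(120 deg) = 0.8660
  joint[2] = (9.2564, 6.4814) + 11 * (-0.5000, 0.8660) = (9.2564 + -5.5000, 6.4814 + 9.5263) = (3.7564, 16.0077)
End effector: (3.7564, 16.0077)

Answer: 3.7564 16.0077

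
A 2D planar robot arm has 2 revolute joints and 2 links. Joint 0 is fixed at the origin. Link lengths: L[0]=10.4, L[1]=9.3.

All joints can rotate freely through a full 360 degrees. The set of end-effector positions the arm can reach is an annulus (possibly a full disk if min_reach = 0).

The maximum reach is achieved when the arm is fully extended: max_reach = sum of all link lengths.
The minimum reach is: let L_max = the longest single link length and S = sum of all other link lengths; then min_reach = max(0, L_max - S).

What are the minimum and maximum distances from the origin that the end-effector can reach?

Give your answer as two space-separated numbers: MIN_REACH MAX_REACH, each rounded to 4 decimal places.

Link lengths: [10.4, 9.3]
max_reach = 10.4 + 9.3 = 19.7
L_max = max([10.4, 9.3]) = 10.4
S (sum of others) = 19.7 - 10.4 = 9.3
min_reach = max(0, 10.4 - 9.3) = max(0, 1.1) = 1.1

Answer: 1.1000 19.7000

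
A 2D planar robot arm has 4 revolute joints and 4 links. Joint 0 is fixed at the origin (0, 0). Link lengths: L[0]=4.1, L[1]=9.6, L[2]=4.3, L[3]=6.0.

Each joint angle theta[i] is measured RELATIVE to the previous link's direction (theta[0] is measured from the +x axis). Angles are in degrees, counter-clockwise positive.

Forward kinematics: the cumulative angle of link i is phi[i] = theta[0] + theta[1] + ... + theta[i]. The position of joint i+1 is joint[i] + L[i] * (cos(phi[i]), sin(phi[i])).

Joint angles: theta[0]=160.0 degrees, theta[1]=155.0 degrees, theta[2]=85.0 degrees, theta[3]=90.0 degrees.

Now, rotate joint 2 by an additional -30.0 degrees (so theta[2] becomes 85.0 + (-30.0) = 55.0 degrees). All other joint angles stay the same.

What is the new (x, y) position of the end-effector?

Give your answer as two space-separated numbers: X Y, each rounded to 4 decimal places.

Answer: 6.1283 1.2696

Derivation:
joint[0] = (0.0000, 0.0000)  (base)
link 0: phi[0] = 160 = 160 deg
  cos(160 deg) = -0.9397, sin(160 deg) = 0.3420
  joint[1] = (0.0000, 0.0000) + 4.1 * (-0.9397, 0.3420) = (0.0000 + -3.8527, 0.0000 + 1.4023) = (-3.8527, 1.4023)
link 1: phi[1] = 160 + 155 = 315 deg
  cos(315 deg) = 0.7071, sin(315 deg) = -0.7071
  joint[2] = (-3.8527, 1.4023) + 9.6 * (0.7071, -0.7071) = (-3.8527 + 6.7882, 1.4023 + -6.7882) = (2.9355, -5.3859)
link 2: phi[2] = 160 + 155 + 55 = 370 deg
  cos(370 deg) = 0.9848, sin(370 deg) = 0.1736
  joint[3] = (2.9355, -5.3859) + 4.3 * (0.9848, 0.1736) = (2.9355 + 4.2347, -5.3859 + 0.7467) = (7.1702, -4.6393)
link 3: phi[3] = 160 + 155 + 55 + 90 = 460 deg
  cos(460 deg) = -0.1736, sin(460 deg) = 0.9848
  joint[4] = (7.1702, -4.6393) + 6 * (-0.1736, 0.9848) = (7.1702 + -1.0419, -4.6393 + 5.9088) = (6.1283, 1.2696)
End effector: (6.1283, 1.2696)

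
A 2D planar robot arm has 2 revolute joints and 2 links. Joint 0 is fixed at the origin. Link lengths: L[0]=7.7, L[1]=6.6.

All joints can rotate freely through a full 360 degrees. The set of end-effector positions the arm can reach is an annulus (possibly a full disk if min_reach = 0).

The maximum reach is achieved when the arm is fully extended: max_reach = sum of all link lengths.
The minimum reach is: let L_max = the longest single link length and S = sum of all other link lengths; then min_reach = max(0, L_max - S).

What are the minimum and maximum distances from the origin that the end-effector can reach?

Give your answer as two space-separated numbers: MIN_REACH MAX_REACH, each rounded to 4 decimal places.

Answer: 1.1000 14.3000

Derivation:
Link lengths: [7.7, 6.6]
max_reach = 7.7 + 6.6 = 14.3
L_max = max([7.7, 6.6]) = 7.7
S (sum of others) = 14.3 - 7.7 = 6.6
min_reach = max(0, 7.7 - 6.6) = max(0, 1.1) = 1.1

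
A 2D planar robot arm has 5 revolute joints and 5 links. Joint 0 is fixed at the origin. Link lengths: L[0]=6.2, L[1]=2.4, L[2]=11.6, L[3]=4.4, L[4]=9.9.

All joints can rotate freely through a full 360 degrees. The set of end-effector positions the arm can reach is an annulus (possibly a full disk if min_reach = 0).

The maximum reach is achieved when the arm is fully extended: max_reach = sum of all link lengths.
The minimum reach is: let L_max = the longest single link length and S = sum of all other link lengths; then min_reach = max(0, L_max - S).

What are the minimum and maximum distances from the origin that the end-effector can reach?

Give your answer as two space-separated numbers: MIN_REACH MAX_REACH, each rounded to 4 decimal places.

Link lengths: [6.2, 2.4, 11.6, 4.4, 9.9]
max_reach = 6.2 + 2.4 + 11.6 + 4.4 + 9.9 = 34.5
L_max = max([6.2, 2.4, 11.6, 4.4, 9.9]) = 11.6
S (sum of others) = 34.5 - 11.6 = 22.9
min_reach = max(0, 11.6 - 22.9) = max(0, -11.3) = 0

Answer: 0.0000 34.5000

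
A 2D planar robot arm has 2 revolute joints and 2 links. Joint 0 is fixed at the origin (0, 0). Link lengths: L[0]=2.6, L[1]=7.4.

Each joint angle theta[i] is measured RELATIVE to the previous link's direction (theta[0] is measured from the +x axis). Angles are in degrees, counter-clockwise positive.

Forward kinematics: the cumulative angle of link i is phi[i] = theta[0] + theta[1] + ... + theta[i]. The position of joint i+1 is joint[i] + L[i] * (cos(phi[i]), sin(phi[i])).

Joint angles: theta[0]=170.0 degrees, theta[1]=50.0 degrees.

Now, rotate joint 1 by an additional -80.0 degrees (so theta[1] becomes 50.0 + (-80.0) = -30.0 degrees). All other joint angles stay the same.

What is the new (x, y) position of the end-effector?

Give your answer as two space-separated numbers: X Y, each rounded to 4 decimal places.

Answer: -8.2292 5.2081

Derivation:
joint[0] = (0.0000, 0.0000)  (base)
link 0: phi[0] = 170 = 170 deg
  cos(170 deg) = -0.9848, sin(170 deg) = 0.1736
  joint[1] = (0.0000, 0.0000) + 2.6 * (-0.9848, 0.1736) = (0.0000 + -2.5605, 0.0000 + 0.4515) = (-2.5605, 0.4515)
link 1: phi[1] = 170 + -30 = 140 deg
  cos(140 deg) = -0.7660, sin(140 deg) = 0.6428
  joint[2] = (-2.5605, 0.4515) + 7.4 * (-0.7660, 0.6428) = (-2.5605 + -5.6687, 0.4515 + 4.7566) = (-8.2292, 5.2081)
End effector: (-8.2292, 5.2081)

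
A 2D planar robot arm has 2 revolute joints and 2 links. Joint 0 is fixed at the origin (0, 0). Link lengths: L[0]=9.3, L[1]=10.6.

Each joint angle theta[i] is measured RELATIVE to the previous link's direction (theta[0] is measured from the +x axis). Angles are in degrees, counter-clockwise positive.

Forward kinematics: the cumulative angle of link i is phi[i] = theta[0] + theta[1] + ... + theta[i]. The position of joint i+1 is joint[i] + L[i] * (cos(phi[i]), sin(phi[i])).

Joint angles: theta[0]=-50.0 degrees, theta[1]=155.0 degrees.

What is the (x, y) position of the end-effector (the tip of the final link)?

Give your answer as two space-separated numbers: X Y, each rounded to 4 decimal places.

Answer: 3.2344 3.1146

Derivation:
joint[0] = (0.0000, 0.0000)  (base)
link 0: phi[0] = -50 = -50 deg
  cos(-50 deg) = 0.6428, sin(-50 deg) = -0.7660
  joint[1] = (0.0000, 0.0000) + 9.3 * (0.6428, -0.7660) = (0.0000 + 5.9779, 0.0000 + -7.1242) = (5.9779, -7.1242)
link 1: phi[1] = -50 + 155 = 105 deg
  cos(105 deg) = -0.2588, sin(105 deg) = 0.9659
  joint[2] = (5.9779, -7.1242) + 10.6 * (-0.2588, 0.9659) = (5.9779 + -2.7435, -7.1242 + 10.2388) = (3.2344, 3.1146)
End effector: (3.2344, 3.1146)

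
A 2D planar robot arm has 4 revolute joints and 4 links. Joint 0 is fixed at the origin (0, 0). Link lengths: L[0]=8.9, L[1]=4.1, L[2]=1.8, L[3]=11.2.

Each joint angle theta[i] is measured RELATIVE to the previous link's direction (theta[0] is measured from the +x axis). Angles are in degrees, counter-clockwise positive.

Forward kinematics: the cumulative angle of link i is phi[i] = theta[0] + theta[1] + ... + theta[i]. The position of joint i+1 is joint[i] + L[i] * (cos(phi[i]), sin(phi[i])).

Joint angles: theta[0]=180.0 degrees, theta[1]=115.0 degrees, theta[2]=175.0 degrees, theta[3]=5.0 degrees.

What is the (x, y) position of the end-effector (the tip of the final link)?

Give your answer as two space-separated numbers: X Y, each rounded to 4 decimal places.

Answer: -12.5162 8.1262

Derivation:
joint[0] = (0.0000, 0.0000)  (base)
link 0: phi[0] = 180 = 180 deg
  cos(180 deg) = -1.0000, sin(180 deg) = 0.0000
  joint[1] = (0.0000, 0.0000) + 8.9 * (-1.0000, 0.0000) = (0.0000 + -8.9000, 0.0000 + 0.0000) = (-8.9000, 0.0000)
link 1: phi[1] = 180 + 115 = 295 deg
  cos(295 deg) = 0.4226, sin(295 deg) = -0.9063
  joint[2] = (-8.9000, 0.0000) + 4.1 * (0.4226, -0.9063) = (-8.9000 + 1.7327, 0.0000 + -3.7159) = (-7.1673, -3.7159)
link 2: phi[2] = 180 + 115 + 175 = 470 deg
  cos(470 deg) = -0.3420, sin(470 deg) = 0.9397
  joint[3] = (-7.1673, -3.7159) + 1.8 * (-0.3420, 0.9397) = (-7.1673 + -0.6156, -3.7159 + 1.6914) = (-7.7829, -2.0244)
link 3: phi[3] = 180 + 115 + 175 + 5 = 475 deg
  cos(475 deg) = -0.4226, sin(475 deg) = 0.9063
  joint[4] = (-7.7829, -2.0244) + 11.2 * (-0.4226, 0.9063) = (-7.7829 + -4.7333, -2.0244 + 10.1506) = (-12.5162, 8.1262)
End effector: (-12.5162, 8.1262)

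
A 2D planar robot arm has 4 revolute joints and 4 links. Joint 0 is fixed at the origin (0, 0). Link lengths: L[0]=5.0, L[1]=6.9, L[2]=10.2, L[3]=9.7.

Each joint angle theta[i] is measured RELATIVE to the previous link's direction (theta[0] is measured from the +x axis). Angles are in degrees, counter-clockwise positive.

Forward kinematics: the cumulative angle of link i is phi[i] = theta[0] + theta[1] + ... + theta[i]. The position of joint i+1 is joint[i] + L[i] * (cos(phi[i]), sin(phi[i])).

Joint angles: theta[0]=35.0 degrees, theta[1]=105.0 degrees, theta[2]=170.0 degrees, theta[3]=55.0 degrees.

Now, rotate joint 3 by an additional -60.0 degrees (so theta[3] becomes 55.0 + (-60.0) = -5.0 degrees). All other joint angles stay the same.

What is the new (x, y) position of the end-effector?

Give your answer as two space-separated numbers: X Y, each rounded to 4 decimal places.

joint[0] = (0.0000, 0.0000)  (base)
link 0: phi[0] = 35 = 35 deg
  cos(35 deg) = 0.8192, sin(35 deg) = 0.5736
  joint[1] = (0.0000, 0.0000) + 5 * (0.8192, 0.5736) = (0.0000 + 4.0958, 0.0000 + 2.8679) = (4.0958, 2.8679)
link 1: phi[1] = 35 + 105 = 140 deg
  cos(140 deg) = -0.7660, sin(140 deg) = 0.6428
  joint[2] = (4.0958, 2.8679) + 6.9 * (-0.7660, 0.6428) = (4.0958 + -5.2857, 2.8679 + 4.4352) = (-1.1899, 7.3031)
link 2: phi[2] = 35 + 105 + 170 = 310 deg
  cos(310 deg) = 0.6428, sin(310 deg) = -0.7660
  joint[3] = (-1.1899, 7.3031) + 10.2 * (0.6428, -0.7660) = (-1.1899 + 6.5564, 7.3031 + -7.8137) = (5.3665, -0.5105)
link 3: phi[3] = 35 + 105 + 170 + -5 = 305 deg
  cos(305 deg) = 0.5736, sin(305 deg) = -0.8192
  joint[4] = (5.3665, -0.5105) + 9.7 * (0.5736, -0.8192) = (5.3665 + 5.5637, -0.5105 + -7.9458) = (10.9302, -8.4563)
End effector: (10.9302, -8.4563)

Answer: 10.9302 -8.4563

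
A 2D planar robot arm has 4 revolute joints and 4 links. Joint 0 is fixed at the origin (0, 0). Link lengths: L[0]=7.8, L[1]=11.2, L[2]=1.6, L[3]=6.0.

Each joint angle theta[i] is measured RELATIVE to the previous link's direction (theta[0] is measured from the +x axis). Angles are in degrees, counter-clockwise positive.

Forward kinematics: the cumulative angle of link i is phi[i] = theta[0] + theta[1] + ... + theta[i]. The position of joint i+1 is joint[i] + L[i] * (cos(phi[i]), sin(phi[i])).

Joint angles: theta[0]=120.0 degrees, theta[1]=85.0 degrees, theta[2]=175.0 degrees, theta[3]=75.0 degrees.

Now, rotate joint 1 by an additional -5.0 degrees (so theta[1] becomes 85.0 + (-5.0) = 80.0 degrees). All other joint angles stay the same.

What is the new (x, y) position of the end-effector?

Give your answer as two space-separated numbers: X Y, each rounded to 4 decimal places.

joint[0] = (0.0000, 0.0000)  (base)
link 0: phi[0] = 120 = 120 deg
  cos(120 deg) = -0.5000, sin(120 deg) = 0.8660
  joint[1] = (0.0000, 0.0000) + 7.8 * (-0.5000, 0.8660) = (0.0000 + -3.9000, 0.0000 + 6.7550) = (-3.9000, 6.7550)
link 1: phi[1] = 120 + 80 = 200 deg
  cos(200 deg) = -0.9397, sin(200 deg) = -0.3420
  joint[2] = (-3.9000, 6.7550) + 11.2 * (-0.9397, -0.3420) = (-3.9000 + -10.5246, 6.7550 + -3.8306) = (-14.4246, 2.9244)
link 2: phi[2] = 120 + 80 + 175 = 375 deg
  cos(375 deg) = 0.9659, sin(375 deg) = 0.2588
  joint[3] = (-14.4246, 2.9244) + 1.6 * (0.9659, 0.2588) = (-14.4246 + 1.5455, 2.9244 + 0.4141) = (-12.8791, 3.3385)
link 3: phi[3] = 120 + 80 + 175 + 75 = 450 deg
  cos(450 deg) = 0.0000, sin(450 deg) = 1.0000
  joint[4] = (-12.8791, 3.3385) + 6 * (0.0000, 1.0000) = (-12.8791 + 0.0000, 3.3385 + 6.0000) = (-12.8791, 9.3385)
End effector: (-12.8791, 9.3385)

Answer: -12.8791 9.3385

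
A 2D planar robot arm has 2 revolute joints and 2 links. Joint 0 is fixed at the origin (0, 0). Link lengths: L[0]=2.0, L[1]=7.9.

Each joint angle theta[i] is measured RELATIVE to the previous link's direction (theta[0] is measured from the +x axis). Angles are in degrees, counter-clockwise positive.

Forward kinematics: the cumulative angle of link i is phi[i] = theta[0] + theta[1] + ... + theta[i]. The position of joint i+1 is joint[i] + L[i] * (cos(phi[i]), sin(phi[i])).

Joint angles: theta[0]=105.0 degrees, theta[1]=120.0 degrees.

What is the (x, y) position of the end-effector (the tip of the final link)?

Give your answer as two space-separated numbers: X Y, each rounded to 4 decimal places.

Answer: -6.1038 -3.6543

Derivation:
joint[0] = (0.0000, 0.0000)  (base)
link 0: phi[0] = 105 = 105 deg
  cos(105 deg) = -0.2588, sin(105 deg) = 0.9659
  joint[1] = (0.0000, 0.0000) + 2 * (-0.2588, 0.9659) = (0.0000 + -0.5176, 0.0000 + 1.9319) = (-0.5176, 1.9319)
link 1: phi[1] = 105 + 120 = 225 deg
  cos(225 deg) = -0.7071, sin(225 deg) = -0.7071
  joint[2] = (-0.5176, 1.9319) + 7.9 * (-0.7071, -0.7071) = (-0.5176 + -5.5861, 1.9319 + -5.5861) = (-6.1038, -3.6543)
End effector: (-6.1038, -3.6543)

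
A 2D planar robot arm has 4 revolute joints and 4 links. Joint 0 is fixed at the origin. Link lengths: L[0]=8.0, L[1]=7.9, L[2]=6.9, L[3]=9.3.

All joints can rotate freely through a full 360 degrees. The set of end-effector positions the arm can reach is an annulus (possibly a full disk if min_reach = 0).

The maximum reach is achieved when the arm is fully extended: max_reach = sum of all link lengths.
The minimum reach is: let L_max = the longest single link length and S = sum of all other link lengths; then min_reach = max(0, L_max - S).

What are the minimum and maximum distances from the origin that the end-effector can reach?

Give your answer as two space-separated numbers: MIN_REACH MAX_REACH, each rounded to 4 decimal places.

Answer: 0.0000 32.1000

Derivation:
Link lengths: [8.0, 7.9, 6.9, 9.3]
max_reach = 8 + 7.9 + 6.9 + 9.3 = 32.1
L_max = max([8.0, 7.9, 6.9, 9.3]) = 9.3
S (sum of others) = 32.1 - 9.3 = 22.8
min_reach = max(0, 9.3 - 22.8) = max(0, -13.5) = 0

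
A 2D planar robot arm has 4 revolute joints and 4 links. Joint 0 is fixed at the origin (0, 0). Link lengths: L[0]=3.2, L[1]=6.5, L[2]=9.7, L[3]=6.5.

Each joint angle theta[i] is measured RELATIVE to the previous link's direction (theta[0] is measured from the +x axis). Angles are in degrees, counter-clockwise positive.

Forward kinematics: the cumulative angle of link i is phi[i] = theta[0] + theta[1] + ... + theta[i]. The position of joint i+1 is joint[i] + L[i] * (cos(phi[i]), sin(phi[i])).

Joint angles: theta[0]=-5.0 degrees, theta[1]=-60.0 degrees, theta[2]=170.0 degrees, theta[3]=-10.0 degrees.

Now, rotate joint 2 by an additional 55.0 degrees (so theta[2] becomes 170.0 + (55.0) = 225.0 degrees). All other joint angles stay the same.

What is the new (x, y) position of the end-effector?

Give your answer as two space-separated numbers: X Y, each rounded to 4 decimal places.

joint[0] = (0.0000, 0.0000)  (base)
link 0: phi[0] = -5 = -5 deg
  cos(-5 deg) = 0.9962, sin(-5 deg) = -0.0872
  joint[1] = (0.0000, 0.0000) + 3.2 * (0.9962, -0.0872) = (0.0000 + 3.1878, 0.0000 + -0.2789) = (3.1878, -0.2789)
link 1: phi[1] = -5 + -60 = -65 deg
  cos(-65 deg) = 0.4226, sin(-65 deg) = -0.9063
  joint[2] = (3.1878, -0.2789) + 6.5 * (0.4226, -0.9063) = (3.1878 + 2.7470, -0.2789 + -5.8910) = (5.9348, -6.1699)
link 2: phi[2] = -5 + -60 + 225 = 160 deg
  cos(160 deg) = -0.9397, sin(160 deg) = 0.3420
  joint[3] = (5.9348, -6.1699) + 9.7 * (-0.9397, 0.3420) = (5.9348 + -9.1150, -6.1699 + 3.3176) = (-3.1802, -2.8523)
link 3: phi[3] = -5 + -60 + 225 + -10 = 150 deg
  cos(150 deg) = -0.8660, sin(150 deg) = 0.5000
  joint[4] = (-3.1802, -2.8523) + 6.5 * (-0.8660, 0.5000) = (-3.1802 + -5.6292, -2.8523 + 3.2500) = (-8.8093, 0.3977)
End effector: (-8.8093, 0.3977)

Answer: -8.8093 0.3977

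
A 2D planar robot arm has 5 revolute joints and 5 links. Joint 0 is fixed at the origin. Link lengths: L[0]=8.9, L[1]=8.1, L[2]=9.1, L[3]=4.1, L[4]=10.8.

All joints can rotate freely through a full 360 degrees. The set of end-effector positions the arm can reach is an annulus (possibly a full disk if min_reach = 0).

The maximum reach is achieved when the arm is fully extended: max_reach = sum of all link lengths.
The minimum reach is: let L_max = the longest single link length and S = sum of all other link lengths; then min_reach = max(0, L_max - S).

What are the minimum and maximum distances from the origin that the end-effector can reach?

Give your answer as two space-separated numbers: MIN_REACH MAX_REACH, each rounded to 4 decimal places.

Link lengths: [8.9, 8.1, 9.1, 4.1, 10.8]
max_reach = 8.9 + 8.1 + 9.1 + 4.1 + 10.8 = 41
L_max = max([8.9, 8.1, 9.1, 4.1, 10.8]) = 10.8
S (sum of others) = 41 - 10.8 = 30.2
min_reach = max(0, 10.8 - 30.2) = max(0, -19.4) = 0

Answer: 0.0000 41.0000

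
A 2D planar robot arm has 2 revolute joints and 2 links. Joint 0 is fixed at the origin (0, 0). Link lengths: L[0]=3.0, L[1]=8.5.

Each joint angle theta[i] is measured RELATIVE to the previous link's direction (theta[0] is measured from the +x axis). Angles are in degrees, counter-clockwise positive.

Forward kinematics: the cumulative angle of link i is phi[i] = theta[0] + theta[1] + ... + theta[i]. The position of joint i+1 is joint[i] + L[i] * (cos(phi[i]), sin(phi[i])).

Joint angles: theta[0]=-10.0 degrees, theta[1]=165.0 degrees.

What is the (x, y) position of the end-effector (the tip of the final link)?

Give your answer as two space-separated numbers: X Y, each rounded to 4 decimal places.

Answer: -4.7492 3.0713

Derivation:
joint[0] = (0.0000, 0.0000)  (base)
link 0: phi[0] = -10 = -10 deg
  cos(-10 deg) = 0.9848, sin(-10 deg) = -0.1736
  joint[1] = (0.0000, 0.0000) + 3 * (0.9848, -0.1736) = (0.0000 + 2.9544, 0.0000 + -0.5209) = (2.9544, -0.5209)
link 1: phi[1] = -10 + 165 = 155 deg
  cos(155 deg) = -0.9063, sin(155 deg) = 0.4226
  joint[2] = (2.9544, -0.5209) + 8.5 * (-0.9063, 0.4226) = (2.9544 + -7.7036, -0.5209 + 3.5923) = (-4.7492, 3.0713)
End effector: (-4.7492, 3.0713)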